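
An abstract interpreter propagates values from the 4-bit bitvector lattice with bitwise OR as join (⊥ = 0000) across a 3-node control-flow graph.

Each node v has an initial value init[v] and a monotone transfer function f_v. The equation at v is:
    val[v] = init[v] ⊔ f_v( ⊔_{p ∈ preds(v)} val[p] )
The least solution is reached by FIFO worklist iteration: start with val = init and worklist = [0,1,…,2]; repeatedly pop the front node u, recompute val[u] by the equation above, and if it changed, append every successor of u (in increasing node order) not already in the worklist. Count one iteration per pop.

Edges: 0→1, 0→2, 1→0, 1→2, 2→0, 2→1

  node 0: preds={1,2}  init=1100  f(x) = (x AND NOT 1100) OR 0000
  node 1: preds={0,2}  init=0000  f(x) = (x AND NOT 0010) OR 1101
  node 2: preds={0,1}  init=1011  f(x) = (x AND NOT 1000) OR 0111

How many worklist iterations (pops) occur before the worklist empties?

5

Iteration log — 5 steps:
  step 1. node 0  ⊔preds=1011  new=1111  old=1100  +wl: 
  step 2. node 1  ⊔preds=1111  new=1101  old=0000  +wl: 0
  step 3. node 2  ⊔preds=1111  new=1111  old=1011  +wl: 1
  step 4. node 0  ⊔preds=1111  new=1111  stable
  step 5. node 1  ⊔preds=1111  new=1101  stable

Least fixpoint reached:
  node 0: 1111
  node 1: 1101
  node 2: 1111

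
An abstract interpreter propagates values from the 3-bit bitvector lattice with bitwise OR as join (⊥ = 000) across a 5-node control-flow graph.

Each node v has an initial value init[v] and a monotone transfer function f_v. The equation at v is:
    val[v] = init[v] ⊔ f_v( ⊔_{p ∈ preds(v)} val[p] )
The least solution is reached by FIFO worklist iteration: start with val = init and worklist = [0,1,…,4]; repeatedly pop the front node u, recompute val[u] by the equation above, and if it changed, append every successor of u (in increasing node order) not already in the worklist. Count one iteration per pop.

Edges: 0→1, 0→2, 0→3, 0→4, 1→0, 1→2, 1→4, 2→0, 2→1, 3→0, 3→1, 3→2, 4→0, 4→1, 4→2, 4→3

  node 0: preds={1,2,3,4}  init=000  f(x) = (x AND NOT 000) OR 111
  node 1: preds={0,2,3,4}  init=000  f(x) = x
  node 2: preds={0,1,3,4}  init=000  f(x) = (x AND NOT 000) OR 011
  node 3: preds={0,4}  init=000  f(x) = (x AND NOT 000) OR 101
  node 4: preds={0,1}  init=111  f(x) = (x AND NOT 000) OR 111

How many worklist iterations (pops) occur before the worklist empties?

8

Iteration log — 8 steps:
  step 1. node 0  ⊔preds=111  new=111  old=000  +wl: 
  step 2. node 1  ⊔preds=111  new=111  old=000  +wl: 0
  step 3. node 2  ⊔preds=111  new=111  old=000  +wl: 1
  step 4. node 3  ⊔preds=111  new=111  old=000  +wl: 2
  step 5. node 4  ⊔preds=111  new=111  stable
  step 6. node 0  ⊔preds=111  new=111  stable
  step 7. node 1  ⊔preds=111  new=111  stable
  step 8. node 2  ⊔preds=111  new=111  stable

Least fixpoint reached:
  node 0: 111
  node 1: 111
  node 2: 111
  node 3: 111
  node 4: 111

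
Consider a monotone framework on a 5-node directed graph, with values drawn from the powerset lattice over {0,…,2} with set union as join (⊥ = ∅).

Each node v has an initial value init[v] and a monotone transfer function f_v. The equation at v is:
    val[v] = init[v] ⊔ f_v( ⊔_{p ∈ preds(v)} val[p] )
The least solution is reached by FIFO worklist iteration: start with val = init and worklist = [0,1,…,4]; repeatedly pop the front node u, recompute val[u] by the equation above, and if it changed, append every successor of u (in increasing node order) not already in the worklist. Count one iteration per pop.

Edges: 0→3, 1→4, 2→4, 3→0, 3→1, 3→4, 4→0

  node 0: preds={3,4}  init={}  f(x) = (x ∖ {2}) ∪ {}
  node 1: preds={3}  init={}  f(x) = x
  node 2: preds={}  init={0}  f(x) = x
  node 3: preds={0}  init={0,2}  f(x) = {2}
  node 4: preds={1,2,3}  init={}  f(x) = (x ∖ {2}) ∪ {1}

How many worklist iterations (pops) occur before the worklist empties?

7

Iteration log — 7 steps:
  step 1. node 0  ⊔preds={0,2}  new={0}  old={}  +wl: 
  step 2. node 1  ⊔preds={0,2}  new={0,2}  old={}  +wl: 
  step 3. node 2  ⊔preds={}  new={0}  stable
  step 4. node 3  ⊔preds={0}  new={0,2}  stable
  step 5. node 4  ⊔preds={0,2}  new={0,1}  old={}  +wl: 0
  step 6. node 0  ⊔preds={0,1,2}  new={0,1}  old={0}  +wl: 3
  step 7. node 3  ⊔preds={0,1}  new={0,2}  stable

Least fixpoint reached:
  node 0: {0,1}
  node 1: {0,2}
  node 2: {0}
  node 3: {0,2}
  node 4: {0,1}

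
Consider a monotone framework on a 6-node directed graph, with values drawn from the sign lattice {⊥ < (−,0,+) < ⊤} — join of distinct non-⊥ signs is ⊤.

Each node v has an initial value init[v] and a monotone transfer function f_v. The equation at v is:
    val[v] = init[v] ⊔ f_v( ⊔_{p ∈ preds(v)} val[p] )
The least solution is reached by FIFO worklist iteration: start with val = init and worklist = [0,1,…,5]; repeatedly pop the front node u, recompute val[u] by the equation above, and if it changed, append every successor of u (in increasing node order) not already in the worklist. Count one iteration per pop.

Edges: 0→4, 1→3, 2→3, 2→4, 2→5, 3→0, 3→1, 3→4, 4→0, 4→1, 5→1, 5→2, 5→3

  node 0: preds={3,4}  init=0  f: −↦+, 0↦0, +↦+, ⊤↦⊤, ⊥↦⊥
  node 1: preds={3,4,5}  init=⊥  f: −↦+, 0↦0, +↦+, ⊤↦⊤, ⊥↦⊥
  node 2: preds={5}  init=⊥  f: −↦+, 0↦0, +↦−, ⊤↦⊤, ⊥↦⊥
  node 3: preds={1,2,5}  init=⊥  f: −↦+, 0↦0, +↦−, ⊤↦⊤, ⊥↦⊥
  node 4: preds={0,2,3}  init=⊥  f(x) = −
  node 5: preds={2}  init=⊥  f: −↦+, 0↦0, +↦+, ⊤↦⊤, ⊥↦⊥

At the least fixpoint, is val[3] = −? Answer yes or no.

Trace (13 dequeues):
  [1] u=0 | in ⊥ | out 0 | ==
  [2] u=1 | in ⊥ | out ⊥ | ==
  [3] u=2 | in ⊥ | out ⊥ | ==
  [4] u=3 | in ⊥ | out ⊥ | ==
  [5] u=4 | in 0 | out − | prev ⊥ | push {0,1}
  [6] u=5 | in ⊥ | out ⊥ | ==
  [7] u=0 | in − | out ⊤ | prev 0 | push {4}
  [8] u=1 | in − | out + | prev ⊥ | push {3}
  [9] u=4 | in ⊤ | out − | ==
  [10] u=3 | in + | out − | prev ⊥ | push {0,1,4}
  [11] u=0 | in − | out ⊤ | ==
  [12] u=1 | in − | out + | ==
  [13] u=4 | in ⊤ | out − | ==

Converged values:
  [0] ⊤
  [1] +
  [2] ⊥
  [3] −
  [4] −
  [5] ⊥

yes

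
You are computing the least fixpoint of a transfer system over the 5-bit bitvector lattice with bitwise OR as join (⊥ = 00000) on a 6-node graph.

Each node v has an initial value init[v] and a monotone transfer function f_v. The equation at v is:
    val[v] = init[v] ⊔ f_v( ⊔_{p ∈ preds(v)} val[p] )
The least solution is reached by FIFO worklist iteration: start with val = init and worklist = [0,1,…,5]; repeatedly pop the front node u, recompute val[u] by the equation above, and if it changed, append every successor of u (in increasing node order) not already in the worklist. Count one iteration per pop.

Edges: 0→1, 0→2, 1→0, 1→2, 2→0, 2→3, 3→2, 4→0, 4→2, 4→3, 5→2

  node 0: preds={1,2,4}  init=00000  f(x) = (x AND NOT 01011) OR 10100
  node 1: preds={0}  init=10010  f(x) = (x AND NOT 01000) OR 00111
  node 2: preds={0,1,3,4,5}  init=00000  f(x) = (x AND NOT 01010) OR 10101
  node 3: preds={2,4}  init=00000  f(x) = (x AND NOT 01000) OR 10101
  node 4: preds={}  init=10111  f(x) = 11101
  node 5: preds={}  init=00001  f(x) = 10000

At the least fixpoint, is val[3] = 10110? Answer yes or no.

Trace (9 dequeues):
  [1] u=0 | in 10111 | out 10100 | prev 00000 | push {}
  [2] u=1 | in 10100 | out 10111 | prev 10010 | push {0}
  [3] u=2 | in 10111 | out 10101 | prev 00000 | push {}
  [4] u=3 | in 10111 | out 10111 | prev 00000 | push {2}
  [5] u=4 | in 00000 | out 11111 | prev 10111 | push {3}
  [6] u=5 | in 00000 | out 10001 | prev 00001 | push {}
  [7] u=0 | in 11111 | out 10100 | ==
  [8] u=2 | in 11111 | out 10101 | ==
  [9] u=3 | in 11111 | out 10111 | ==

Converged values:
  [0] 10100
  [1] 10111
  [2] 10101
  [3] 10111
  [4] 11111
  [5] 10001

no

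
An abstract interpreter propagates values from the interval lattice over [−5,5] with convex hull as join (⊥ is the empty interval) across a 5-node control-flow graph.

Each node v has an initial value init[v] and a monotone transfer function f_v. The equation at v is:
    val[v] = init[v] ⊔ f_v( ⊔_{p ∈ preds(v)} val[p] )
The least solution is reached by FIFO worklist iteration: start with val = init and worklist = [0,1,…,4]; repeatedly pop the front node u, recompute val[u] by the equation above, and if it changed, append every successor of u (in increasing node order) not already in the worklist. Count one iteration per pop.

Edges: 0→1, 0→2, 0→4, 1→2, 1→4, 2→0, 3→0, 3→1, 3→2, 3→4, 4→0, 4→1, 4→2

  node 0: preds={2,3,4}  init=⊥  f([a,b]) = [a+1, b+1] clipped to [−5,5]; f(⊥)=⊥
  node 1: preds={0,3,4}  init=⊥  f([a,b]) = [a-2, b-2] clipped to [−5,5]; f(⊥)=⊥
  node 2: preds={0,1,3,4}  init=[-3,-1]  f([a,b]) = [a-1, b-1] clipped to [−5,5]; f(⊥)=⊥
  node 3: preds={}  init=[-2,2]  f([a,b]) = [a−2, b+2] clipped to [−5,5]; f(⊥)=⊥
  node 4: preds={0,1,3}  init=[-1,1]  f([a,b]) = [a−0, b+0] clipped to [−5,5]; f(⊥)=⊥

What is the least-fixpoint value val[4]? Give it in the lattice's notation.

Trace (16 dequeues):
  [1] u=0 | in [-3,2] | out [-2,3] | prev ⊥ | push {}
  [2] u=1 | in [-2,3] | out [-4,1] | prev ⊥ | push {}
  [3] u=2 | in [-4,3] | out [-5,2] | prev [-3,-1] | push {0}
  [4] u=3 | in ⊥ | out [-2,2] | ==
  [5] u=4 | in [-4,3] | out [-4,3] | prev [-1,1] | push {1,2}
  [6] u=0 | in [-5,3] | out [-4,4] | prev [-2,3] | push {4}
  [7] u=1 | in [-4,4] | out [-5,2] | prev [-4,1] | push {}
  [8] u=2 | in [-5,4] | out [-5,3] | prev [-5,2] | push {0}
  [9] u=4 | in [-5,4] | out [-5,4] | prev [-4,3] | push {1,2}
  [10] u=0 | in [-5,4] | out [-4,5] | prev [-4,4] | push {4}
  [11] u=1 | in [-5,5] | out [-5,3] | prev [-5,2] | push {}
  [12] u=2 | in [-5,5] | out [-5,4] | prev [-5,3] | push {0}
  [13] u=4 | in [-5,5] | out [-5,5] | prev [-5,4] | push {1,2}
  [14] u=0 | in [-5,5] | out [-4,5] | ==
  [15] u=1 | in [-5,5] | out [-5,3] | ==
  [16] u=2 | in [-5,5] | out [-5,4] | ==

Converged values:
  [0] [-4,5]
  [1] [-5,3]
  [2] [-5,4]
  [3] [-2,2]
  [4] [-5,5]

[-5,5]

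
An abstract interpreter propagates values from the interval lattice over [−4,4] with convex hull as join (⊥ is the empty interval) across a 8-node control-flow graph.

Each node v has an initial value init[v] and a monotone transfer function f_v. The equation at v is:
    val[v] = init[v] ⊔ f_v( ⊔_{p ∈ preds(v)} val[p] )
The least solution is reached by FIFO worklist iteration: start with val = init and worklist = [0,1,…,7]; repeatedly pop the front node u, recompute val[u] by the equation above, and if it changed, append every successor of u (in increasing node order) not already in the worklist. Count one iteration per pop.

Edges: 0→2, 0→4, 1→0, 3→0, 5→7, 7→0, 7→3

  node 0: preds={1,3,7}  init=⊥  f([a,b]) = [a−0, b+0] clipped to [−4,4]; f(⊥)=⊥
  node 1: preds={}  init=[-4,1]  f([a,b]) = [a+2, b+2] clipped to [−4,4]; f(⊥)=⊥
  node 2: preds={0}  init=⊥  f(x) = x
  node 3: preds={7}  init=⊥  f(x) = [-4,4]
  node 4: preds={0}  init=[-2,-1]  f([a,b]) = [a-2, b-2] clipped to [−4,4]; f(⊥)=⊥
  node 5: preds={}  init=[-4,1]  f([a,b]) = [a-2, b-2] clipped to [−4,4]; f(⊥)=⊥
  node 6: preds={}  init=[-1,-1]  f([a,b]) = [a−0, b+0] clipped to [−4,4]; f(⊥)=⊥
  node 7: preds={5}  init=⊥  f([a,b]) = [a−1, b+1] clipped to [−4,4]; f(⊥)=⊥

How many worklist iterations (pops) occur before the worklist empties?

Iteration log — 12 steps:
  step 1. node 0  ⊔preds=[-4,1]  new=[-4,1]  old=⊥  +wl: 
  step 2. node 1  ⊔preds=⊥  new=[-4,1]  stable
  step 3. node 2  ⊔preds=[-4,1]  new=[-4,1]  old=⊥  +wl: 
  step 4. node 3  ⊔preds=⊥  new=[-4,4]  old=⊥  +wl: 0
  step 5. node 4  ⊔preds=[-4,1]  new=[-4,-1]  old=[-2,-1]  +wl: 
  step 6. node 5  ⊔preds=⊥  new=[-4,1]  stable
  step 7. node 6  ⊔preds=⊥  new=[-1,-1]  stable
  step 8. node 7  ⊔preds=[-4,1]  new=[-4,2]  old=⊥  +wl: 3
  step 9. node 0  ⊔preds=[-4,4]  new=[-4,4]  old=[-4,1]  +wl: 2,4
  step 10. node 3  ⊔preds=[-4,2]  new=[-4,4]  stable
  step 11. node 2  ⊔preds=[-4,4]  new=[-4,4]  old=[-4,1]  +wl: 
  step 12. node 4  ⊔preds=[-4,4]  new=[-4,2]  old=[-4,-1]  +wl: 

Least fixpoint reached:
  node 0: [-4,4]
  node 1: [-4,1]
  node 2: [-4,4]
  node 3: [-4,4]
  node 4: [-4,2]
  node 5: [-4,1]
  node 6: [-1,-1]
  node 7: [-4,2]

12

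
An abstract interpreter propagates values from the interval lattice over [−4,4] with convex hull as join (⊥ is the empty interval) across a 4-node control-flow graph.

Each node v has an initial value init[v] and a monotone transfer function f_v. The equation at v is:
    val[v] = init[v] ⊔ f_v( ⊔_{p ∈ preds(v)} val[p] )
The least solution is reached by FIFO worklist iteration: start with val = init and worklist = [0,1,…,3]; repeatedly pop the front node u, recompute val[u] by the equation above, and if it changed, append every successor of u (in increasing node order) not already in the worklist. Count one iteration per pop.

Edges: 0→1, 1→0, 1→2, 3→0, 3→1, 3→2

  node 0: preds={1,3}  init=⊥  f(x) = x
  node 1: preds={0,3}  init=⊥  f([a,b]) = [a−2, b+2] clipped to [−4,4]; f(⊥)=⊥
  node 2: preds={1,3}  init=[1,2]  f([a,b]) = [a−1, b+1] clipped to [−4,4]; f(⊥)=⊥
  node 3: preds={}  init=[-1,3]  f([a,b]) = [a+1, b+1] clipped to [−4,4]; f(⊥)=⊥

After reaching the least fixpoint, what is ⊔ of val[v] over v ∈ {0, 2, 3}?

[-4,4]

Iteration log — 9 steps:
  step 1. node 0  ⊔preds=[-1,3]  new=[-1,3]  old=⊥  +wl: 
  step 2. node 1  ⊔preds=[-1,3]  new=[-3,4]  old=⊥  +wl: 0
  step 3. node 2  ⊔preds=[-3,4]  new=[-4,4]  old=[1,2]  +wl: 
  step 4. node 3  ⊔preds=⊥  new=[-1,3]  stable
  step 5. node 0  ⊔preds=[-3,4]  new=[-3,4]  old=[-1,3]  +wl: 1
  step 6. node 1  ⊔preds=[-3,4]  new=[-4,4]  old=[-3,4]  +wl: 0,2
  step 7. node 0  ⊔preds=[-4,4]  new=[-4,4]  old=[-3,4]  +wl: 1
  step 8. node 2  ⊔preds=[-4,4]  new=[-4,4]  stable
  step 9. node 1  ⊔preds=[-4,4]  new=[-4,4]  stable

Least fixpoint reached:
  node 0: [-4,4]
  node 1: [-4,4]
  node 2: [-4,4]
  node 3: [-1,3]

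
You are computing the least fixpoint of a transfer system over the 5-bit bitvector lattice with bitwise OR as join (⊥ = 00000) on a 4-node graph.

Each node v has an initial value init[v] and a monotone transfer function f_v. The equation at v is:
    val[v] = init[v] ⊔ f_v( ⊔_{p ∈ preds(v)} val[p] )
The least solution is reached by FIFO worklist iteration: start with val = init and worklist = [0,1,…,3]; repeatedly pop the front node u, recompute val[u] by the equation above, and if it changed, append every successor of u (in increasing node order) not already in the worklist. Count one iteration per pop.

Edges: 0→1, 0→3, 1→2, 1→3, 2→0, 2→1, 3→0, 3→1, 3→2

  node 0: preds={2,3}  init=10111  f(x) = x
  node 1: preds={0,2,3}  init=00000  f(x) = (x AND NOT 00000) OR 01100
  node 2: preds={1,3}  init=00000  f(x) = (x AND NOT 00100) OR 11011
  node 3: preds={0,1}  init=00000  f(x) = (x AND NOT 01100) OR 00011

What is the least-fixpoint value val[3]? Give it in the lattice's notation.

Worklist (8 pops):
  #1 pop 0: in=00000 → 10111 (no change)
  #2 pop 1: in=10111 → 11111 (was 00000); enqueue []
  #3 pop 2: in=11111 → 11011 (was 00000); enqueue [0,1]
  #4 pop 3: in=11111 → 10011 (was 00000); enqueue [2]
  #5 pop 0: in=11011 → 11111 (was 10111); enqueue [3]
  #6 pop 1: in=11111 → 11111 (no change)
  #7 pop 2: in=11111 → 11011 (no change)
  #8 pop 3: in=11111 → 10011 (no change)

Fixpoint:
  val[0] = 11111
  val[1] = 11111
  val[2] = 11011
  val[3] = 10011

10011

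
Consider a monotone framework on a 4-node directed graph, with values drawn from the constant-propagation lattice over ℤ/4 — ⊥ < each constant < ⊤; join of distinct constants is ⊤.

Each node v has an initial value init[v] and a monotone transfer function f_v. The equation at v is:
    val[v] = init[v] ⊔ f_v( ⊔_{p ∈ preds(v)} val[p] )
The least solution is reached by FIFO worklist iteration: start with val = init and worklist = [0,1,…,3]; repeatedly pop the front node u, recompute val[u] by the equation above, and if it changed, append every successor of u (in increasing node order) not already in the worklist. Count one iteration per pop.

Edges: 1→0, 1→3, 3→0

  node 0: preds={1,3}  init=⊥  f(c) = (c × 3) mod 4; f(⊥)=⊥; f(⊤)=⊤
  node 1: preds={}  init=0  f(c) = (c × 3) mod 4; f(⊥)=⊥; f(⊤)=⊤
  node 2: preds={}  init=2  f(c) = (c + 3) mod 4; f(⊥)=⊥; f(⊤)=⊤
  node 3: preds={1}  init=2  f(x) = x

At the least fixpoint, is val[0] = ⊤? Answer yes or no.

yes

Iteration log — 5 steps:
  step 1. node 0  ⊔preds=⊤  new=⊤  old=⊥  +wl: 
  step 2. node 1  ⊔preds=⊥  new=0  stable
  step 3. node 2  ⊔preds=⊥  new=2  stable
  step 4. node 3  ⊔preds=0  new=⊤  old=2  +wl: 0
  step 5. node 0  ⊔preds=⊤  new=⊤  stable

Least fixpoint reached:
  node 0: ⊤
  node 1: 0
  node 2: 2
  node 3: ⊤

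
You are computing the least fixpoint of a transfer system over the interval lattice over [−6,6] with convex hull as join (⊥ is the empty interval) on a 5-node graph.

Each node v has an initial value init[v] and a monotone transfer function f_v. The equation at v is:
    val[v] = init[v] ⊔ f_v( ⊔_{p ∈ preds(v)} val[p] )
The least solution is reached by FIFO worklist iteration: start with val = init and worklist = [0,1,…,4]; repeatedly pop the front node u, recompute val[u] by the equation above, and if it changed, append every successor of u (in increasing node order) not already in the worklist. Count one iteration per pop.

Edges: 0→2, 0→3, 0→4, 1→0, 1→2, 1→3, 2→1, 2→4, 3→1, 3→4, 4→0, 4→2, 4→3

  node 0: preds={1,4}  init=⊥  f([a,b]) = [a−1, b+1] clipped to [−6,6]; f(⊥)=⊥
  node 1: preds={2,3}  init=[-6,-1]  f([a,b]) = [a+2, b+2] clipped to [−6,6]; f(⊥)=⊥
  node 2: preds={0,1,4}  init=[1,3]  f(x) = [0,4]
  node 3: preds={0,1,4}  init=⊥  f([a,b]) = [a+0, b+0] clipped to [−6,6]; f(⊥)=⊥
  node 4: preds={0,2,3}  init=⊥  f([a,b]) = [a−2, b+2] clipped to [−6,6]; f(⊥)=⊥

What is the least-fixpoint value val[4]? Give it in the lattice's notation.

[-6,6]

Worklist (12 pops):
  #1 pop 0: in=[-6,-1] → [-6,0] (was ⊥); enqueue []
  #2 pop 1: in=[1,3] → [-6,5] (was [-6,-1]); enqueue [0]
  #3 pop 2: in=[-6,5] → [0,4] (was [1,3]); enqueue [1]
  #4 pop 3: in=[-6,5] → [-6,5] (was ⊥); enqueue []
  #5 pop 4: in=[-6,5] → [-6,6] (was ⊥); enqueue [2,3]
  #6 pop 0: in=[-6,6] → [-6,6] (was [-6,0]); enqueue [4]
  #7 pop 1: in=[-6,5] → [-6,6] (was [-6,5]); enqueue [0]
  #8 pop 2: in=[-6,6] → [0,4] (no change)
  #9 pop 3: in=[-6,6] → [-6,6] (was [-6,5]); enqueue [1]
  #10 pop 4: in=[-6,6] → [-6,6] (no change)
  #11 pop 0: in=[-6,6] → [-6,6] (no change)
  #12 pop 1: in=[-6,6] → [-6,6] (no change)

Fixpoint:
  val[0] = [-6,6]
  val[1] = [-6,6]
  val[2] = [0,4]
  val[3] = [-6,6]
  val[4] = [-6,6]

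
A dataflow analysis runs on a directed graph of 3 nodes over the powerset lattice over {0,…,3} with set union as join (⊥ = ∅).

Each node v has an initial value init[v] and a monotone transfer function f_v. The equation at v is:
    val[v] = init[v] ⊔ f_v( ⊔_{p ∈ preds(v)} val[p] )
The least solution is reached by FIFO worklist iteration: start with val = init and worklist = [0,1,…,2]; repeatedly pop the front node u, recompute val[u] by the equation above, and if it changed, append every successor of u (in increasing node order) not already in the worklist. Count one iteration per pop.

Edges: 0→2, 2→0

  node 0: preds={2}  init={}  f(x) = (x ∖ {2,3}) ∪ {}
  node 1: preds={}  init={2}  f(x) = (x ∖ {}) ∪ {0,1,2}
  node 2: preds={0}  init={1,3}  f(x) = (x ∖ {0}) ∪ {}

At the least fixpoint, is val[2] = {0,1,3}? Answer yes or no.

no

Worklist (3 pops):
  #1 pop 0: in={1,3} → {1} (was {}); enqueue []
  #2 pop 1: in={} → {0,1,2} (was {2}); enqueue []
  #3 pop 2: in={1} → {1,3} (no change)

Fixpoint:
  val[0] = {1}
  val[1] = {0,1,2}
  val[2] = {1,3}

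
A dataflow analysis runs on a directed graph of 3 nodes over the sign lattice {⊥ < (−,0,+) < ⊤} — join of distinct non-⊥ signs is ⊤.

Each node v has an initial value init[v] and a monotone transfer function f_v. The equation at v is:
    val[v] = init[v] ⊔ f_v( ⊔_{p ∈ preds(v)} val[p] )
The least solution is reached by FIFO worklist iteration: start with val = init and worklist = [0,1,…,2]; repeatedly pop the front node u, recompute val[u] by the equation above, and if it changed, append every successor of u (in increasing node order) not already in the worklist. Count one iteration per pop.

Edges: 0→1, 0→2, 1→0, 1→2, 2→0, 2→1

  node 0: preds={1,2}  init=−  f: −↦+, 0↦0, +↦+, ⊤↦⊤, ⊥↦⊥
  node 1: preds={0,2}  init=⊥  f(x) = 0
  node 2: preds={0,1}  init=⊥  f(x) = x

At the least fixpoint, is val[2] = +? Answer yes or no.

no

Iteration log — 6 steps:
  step 1. node 0  ⊔preds=⊥  new=−  stable
  step 2. node 1  ⊔preds=−  new=0  old=⊥  +wl: 0
  step 3. node 2  ⊔preds=⊤  new=⊤  old=⊥  +wl: 1
  step 4. node 0  ⊔preds=⊤  new=⊤  old=−  +wl: 2
  step 5. node 1  ⊔preds=⊤  new=0  stable
  step 6. node 2  ⊔preds=⊤  new=⊤  stable

Least fixpoint reached:
  node 0: ⊤
  node 1: 0
  node 2: ⊤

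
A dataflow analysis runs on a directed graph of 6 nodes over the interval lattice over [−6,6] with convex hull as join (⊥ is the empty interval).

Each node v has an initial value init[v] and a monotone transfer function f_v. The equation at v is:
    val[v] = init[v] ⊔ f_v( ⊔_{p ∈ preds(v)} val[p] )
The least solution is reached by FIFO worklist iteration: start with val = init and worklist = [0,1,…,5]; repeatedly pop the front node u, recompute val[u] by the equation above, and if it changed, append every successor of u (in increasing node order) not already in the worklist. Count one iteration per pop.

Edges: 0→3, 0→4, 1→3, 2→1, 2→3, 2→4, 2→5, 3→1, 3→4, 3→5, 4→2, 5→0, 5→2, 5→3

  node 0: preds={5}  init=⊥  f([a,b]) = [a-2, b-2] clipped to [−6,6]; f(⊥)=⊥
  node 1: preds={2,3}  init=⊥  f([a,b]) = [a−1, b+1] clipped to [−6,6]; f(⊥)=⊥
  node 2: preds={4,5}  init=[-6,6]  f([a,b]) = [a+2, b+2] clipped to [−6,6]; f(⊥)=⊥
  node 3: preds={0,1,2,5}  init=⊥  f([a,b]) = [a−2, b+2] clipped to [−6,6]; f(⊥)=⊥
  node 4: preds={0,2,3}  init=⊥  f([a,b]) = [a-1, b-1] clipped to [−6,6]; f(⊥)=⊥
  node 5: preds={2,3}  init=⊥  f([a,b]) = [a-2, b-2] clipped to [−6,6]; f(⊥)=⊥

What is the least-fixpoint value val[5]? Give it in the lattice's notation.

Worklist (11 pops):
  #1 pop 0: in=⊥ → ⊥ (no change)
  #2 pop 1: in=[-6,6] → [-6,6] (was ⊥); enqueue []
  #3 pop 2: in=⊥ → [-6,6] (no change)
  #4 pop 3: in=[-6,6] → [-6,6] (was ⊥); enqueue [1]
  #5 pop 4: in=[-6,6] → [-6,5] (was ⊥); enqueue [2]
  #6 pop 5: in=[-6,6] → [-6,4] (was ⊥); enqueue [0,3]
  #7 pop 1: in=[-6,6] → [-6,6] (no change)
  #8 pop 2: in=[-6,5] → [-6,6] (no change)
  #9 pop 0: in=[-6,4] → [-6,2] (was ⊥); enqueue [4]
  #10 pop 3: in=[-6,6] → [-6,6] (no change)
  #11 pop 4: in=[-6,6] → [-6,5] (no change)

Fixpoint:
  val[0] = [-6,2]
  val[1] = [-6,6]
  val[2] = [-6,6]
  val[3] = [-6,6]
  val[4] = [-6,5]
  val[5] = [-6,4]

[-6,4]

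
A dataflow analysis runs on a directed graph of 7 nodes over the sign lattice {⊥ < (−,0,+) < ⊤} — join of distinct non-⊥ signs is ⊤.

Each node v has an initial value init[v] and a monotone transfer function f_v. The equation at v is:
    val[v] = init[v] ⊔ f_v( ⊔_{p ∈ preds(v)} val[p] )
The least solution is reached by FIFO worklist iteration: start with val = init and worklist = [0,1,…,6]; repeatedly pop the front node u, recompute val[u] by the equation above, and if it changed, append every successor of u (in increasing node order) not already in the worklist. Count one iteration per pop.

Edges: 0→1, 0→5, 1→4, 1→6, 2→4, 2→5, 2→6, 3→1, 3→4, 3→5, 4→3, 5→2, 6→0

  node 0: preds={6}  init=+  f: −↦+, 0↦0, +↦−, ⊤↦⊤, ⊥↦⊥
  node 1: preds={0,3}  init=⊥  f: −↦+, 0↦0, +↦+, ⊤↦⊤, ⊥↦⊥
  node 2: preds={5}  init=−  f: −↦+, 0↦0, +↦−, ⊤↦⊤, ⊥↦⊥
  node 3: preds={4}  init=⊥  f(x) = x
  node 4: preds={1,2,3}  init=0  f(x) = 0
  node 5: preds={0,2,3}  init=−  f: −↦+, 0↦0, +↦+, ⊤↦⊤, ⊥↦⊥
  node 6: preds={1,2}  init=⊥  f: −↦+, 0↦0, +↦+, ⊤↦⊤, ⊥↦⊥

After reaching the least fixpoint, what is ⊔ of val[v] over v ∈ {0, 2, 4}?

⊤

Trace (14 dequeues):
  [1] u=0 | in ⊥ | out + | ==
  [2] u=1 | in + | out + | prev ⊥ | push {}
  [3] u=2 | in − | out ⊤ | prev − | push {}
  [4] u=3 | in 0 | out 0 | prev ⊥ | push {1}
  [5] u=4 | in ⊤ | out 0 | ==
  [6] u=5 | in ⊤ | out ⊤ | prev − | push {2}
  [7] u=6 | in ⊤ | out ⊤ | prev ⊥ | push {0}
  [8] u=1 | in ⊤ | out ⊤ | prev + | push {4,6}
  [9] u=2 | in ⊤ | out ⊤ | ==
  [10] u=0 | in ⊤ | out ⊤ | prev + | push {1,5}
  [11] u=4 | in ⊤ | out 0 | ==
  [12] u=6 | in ⊤ | out ⊤ | ==
  [13] u=1 | in ⊤ | out ⊤ | ==
  [14] u=5 | in ⊤ | out ⊤ | ==

Converged values:
  [0] ⊤
  [1] ⊤
  [2] ⊤
  [3] 0
  [4] 0
  [5] ⊤
  [6] ⊤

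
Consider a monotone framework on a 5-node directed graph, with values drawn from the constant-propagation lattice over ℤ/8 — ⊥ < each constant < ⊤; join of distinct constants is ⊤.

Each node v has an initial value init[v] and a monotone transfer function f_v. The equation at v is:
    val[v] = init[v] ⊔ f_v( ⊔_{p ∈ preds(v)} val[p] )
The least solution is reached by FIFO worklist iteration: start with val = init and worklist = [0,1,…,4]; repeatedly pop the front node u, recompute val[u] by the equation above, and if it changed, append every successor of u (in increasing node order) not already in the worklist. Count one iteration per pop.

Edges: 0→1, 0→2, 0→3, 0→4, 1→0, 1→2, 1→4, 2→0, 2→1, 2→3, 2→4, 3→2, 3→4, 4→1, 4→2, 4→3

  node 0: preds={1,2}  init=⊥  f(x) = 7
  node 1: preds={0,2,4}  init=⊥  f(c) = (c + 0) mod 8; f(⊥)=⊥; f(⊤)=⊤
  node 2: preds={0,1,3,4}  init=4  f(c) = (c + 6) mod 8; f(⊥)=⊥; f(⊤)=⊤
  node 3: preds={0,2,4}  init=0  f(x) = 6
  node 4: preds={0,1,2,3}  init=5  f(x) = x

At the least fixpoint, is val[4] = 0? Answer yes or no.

Trace (9 dequeues):
  [1] u=0 | in 4 | out 7 | prev ⊥ | push {}
  [2] u=1 | in ⊤ | out ⊤ | prev ⊥ | push {0}
  [3] u=2 | in ⊤ | out ⊤ | prev 4 | push {1}
  [4] u=3 | in ⊤ | out ⊤ | prev 0 | push {2}
  [5] u=4 | in ⊤ | out ⊤ | prev 5 | push {3}
  [6] u=0 | in ⊤ | out 7 | ==
  [7] u=1 | in ⊤ | out ⊤ | ==
  [8] u=2 | in ⊤ | out ⊤ | ==
  [9] u=3 | in ⊤ | out ⊤ | ==

Converged values:
  [0] 7
  [1] ⊤
  [2] ⊤
  [3] ⊤
  [4] ⊤

no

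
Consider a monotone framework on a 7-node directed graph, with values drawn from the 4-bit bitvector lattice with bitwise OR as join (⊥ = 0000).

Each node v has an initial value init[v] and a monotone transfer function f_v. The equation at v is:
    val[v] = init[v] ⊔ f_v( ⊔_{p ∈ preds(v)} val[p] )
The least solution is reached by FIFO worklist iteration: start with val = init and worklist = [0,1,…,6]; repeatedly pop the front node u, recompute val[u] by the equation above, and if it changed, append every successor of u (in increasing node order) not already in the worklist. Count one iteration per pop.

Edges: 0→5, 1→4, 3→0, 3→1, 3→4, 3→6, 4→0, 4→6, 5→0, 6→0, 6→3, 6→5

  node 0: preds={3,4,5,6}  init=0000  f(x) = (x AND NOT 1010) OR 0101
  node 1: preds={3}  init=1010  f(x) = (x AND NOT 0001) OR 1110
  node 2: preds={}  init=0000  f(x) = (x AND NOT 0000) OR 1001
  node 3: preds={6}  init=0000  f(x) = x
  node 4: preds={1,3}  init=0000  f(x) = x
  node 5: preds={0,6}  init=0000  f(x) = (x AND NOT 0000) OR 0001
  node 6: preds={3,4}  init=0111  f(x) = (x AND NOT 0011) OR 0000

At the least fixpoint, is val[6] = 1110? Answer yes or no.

no

Iteration log — 15 steps:
  step 1. node 0  ⊔preds=0111  new=0101  old=0000  +wl: 
  step 2. node 1  ⊔preds=0000  new=1110  old=1010  +wl: 
  step 3. node 2  ⊔preds=0000  new=1001  old=0000  +wl: 
  step 4. node 3  ⊔preds=0111  new=0111  old=0000  +wl: 0,1
  step 5. node 4  ⊔preds=1111  new=1111  old=0000  +wl: 
  step 6. node 5  ⊔preds=0111  new=0111  old=0000  +wl: 
  step 7. node 6  ⊔preds=1111  new=1111  old=0111  +wl: 3,5
  step 8. node 0  ⊔preds=1111  new=0101  stable
  step 9. node 1  ⊔preds=0111  new=1110  stable
  step 10. node 3  ⊔preds=1111  new=1111  old=0111  +wl: 0,1,4,6
  step 11. node 5  ⊔preds=1111  new=1111  old=0111  +wl: 
  step 12. node 0  ⊔preds=1111  new=0101  stable
  step 13. node 1  ⊔preds=1111  new=1110  stable
  step 14. node 4  ⊔preds=1111  new=1111  stable
  step 15. node 6  ⊔preds=1111  new=1111  stable

Least fixpoint reached:
  node 0: 0101
  node 1: 1110
  node 2: 1001
  node 3: 1111
  node 4: 1111
  node 5: 1111
  node 6: 1111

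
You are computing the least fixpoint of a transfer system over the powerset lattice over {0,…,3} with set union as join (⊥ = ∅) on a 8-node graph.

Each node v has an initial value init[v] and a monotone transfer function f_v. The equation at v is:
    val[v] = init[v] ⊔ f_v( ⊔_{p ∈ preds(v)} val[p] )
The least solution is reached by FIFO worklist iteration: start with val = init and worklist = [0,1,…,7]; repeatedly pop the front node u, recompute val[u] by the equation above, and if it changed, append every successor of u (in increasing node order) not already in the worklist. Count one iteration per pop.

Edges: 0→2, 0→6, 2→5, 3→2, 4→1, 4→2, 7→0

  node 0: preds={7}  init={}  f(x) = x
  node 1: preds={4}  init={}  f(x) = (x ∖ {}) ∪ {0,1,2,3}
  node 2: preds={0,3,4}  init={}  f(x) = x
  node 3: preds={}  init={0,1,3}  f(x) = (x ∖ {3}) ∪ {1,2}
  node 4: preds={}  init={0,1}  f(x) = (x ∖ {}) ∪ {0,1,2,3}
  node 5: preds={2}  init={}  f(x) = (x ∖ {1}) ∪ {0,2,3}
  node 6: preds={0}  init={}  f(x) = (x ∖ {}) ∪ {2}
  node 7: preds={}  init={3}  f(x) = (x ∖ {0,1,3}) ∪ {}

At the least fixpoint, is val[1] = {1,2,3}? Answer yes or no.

Iteration log — 11 steps:
  step 1. node 0  ⊔preds={3}  new={3}  old={}  +wl: 
  step 2. node 1  ⊔preds={0,1}  new={0,1,2,3}  old={}  +wl: 
  step 3. node 2  ⊔preds={0,1,3}  new={0,1,3}  old={}  +wl: 
  step 4. node 3  ⊔preds={}  new={0,1,2,3}  old={0,1,3}  +wl: 2
  step 5. node 4  ⊔preds={}  new={0,1,2,3}  old={0,1}  +wl: 1
  step 6. node 5  ⊔preds={0,1,3}  new={0,2,3}  old={}  +wl: 
  step 7. node 6  ⊔preds={3}  new={2,3}  old={}  +wl: 
  step 8. node 7  ⊔preds={}  new={3}  stable
  step 9. node 2  ⊔preds={0,1,2,3}  new={0,1,2,3}  old={0,1,3}  +wl: 5
  step 10. node 1  ⊔preds={0,1,2,3}  new={0,1,2,3}  stable
  step 11. node 5  ⊔preds={0,1,2,3}  new={0,2,3}  stable

Least fixpoint reached:
  node 0: {3}
  node 1: {0,1,2,3}
  node 2: {0,1,2,3}
  node 3: {0,1,2,3}
  node 4: {0,1,2,3}
  node 5: {0,2,3}
  node 6: {2,3}
  node 7: {3}

no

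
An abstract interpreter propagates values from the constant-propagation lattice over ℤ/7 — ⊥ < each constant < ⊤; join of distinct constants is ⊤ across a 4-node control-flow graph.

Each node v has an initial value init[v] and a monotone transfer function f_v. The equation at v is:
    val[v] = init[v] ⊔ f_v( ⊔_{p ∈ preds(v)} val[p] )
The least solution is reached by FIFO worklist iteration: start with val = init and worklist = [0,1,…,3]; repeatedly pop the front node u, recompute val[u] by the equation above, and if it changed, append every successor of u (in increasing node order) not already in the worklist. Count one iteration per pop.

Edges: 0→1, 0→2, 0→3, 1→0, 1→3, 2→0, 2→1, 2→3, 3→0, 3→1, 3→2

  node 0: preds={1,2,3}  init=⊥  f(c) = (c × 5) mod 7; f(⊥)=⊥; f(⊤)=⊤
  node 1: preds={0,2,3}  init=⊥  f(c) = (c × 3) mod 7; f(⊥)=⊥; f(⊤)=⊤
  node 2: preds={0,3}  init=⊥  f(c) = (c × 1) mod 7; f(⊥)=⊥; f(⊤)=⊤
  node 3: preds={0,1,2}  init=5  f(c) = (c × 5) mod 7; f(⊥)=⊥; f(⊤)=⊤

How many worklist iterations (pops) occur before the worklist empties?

Worklist (8 pops):
  #1 pop 0: in=5 → 4 (was ⊥); enqueue []
  #2 pop 1: in=⊤ → ⊤ (was ⊥); enqueue [0]
  #3 pop 2: in=⊤ → ⊤ (was ⊥); enqueue [1]
  #4 pop 3: in=⊤ → ⊤ (was 5); enqueue [2]
  #5 pop 0: in=⊤ → ⊤ (was 4); enqueue [3]
  #6 pop 1: in=⊤ → ⊤ (no change)
  #7 pop 2: in=⊤ → ⊤ (no change)
  #8 pop 3: in=⊤ → ⊤ (no change)

Fixpoint:
  val[0] = ⊤
  val[1] = ⊤
  val[2] = ⊤
  val[3] = ⊤

8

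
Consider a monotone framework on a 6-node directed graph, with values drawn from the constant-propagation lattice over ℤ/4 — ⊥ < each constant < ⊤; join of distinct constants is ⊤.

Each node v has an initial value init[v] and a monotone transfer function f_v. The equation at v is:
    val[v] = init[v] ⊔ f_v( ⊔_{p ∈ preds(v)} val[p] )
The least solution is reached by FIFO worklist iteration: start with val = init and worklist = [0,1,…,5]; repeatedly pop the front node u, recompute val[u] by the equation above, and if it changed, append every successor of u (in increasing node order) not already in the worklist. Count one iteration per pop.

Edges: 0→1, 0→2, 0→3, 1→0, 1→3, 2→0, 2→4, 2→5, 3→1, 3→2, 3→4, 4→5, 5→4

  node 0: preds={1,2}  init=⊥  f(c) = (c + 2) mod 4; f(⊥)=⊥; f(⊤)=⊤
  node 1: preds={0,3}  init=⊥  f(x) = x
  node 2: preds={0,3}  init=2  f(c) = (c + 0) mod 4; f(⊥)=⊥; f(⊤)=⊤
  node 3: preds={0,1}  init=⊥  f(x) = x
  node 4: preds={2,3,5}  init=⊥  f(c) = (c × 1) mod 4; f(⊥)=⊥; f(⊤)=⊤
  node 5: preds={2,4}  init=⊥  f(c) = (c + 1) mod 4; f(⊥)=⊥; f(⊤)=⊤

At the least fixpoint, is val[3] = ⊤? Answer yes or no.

Worklist (15 pops):
  #1 pop 0: in=2 → 0 (was ⊥); enqueue []
  #2 pop 1: in=0 → 0 (was ⊥); enqueue [0]
  #3 pop 2: in=0 → ⊤ (was 2); enqueue []
  #4 pop 3: in=0 → 0 (was ⊥); enqueue [1,2]
  #5 pop 4: in=⊤ → ⊤ (was ⊥); enqueue []
  #6 pop 5: in=⊤ → ⊤ (was ⊥); enqueue [4]
  #7 pop 0: in=⊤ → ⊤ (was 0); enqueue [3]
  #8 pop 1: in=⊤ → ⊤ (was 0); enqueue [0]
  #9 pop 2: in=⊤ → ⊤ (no change)
  #10 pop 4: in=⊤ → ⊤ (no change)
  #11 pop 3: in=⊤ → ⊤ (was 0); enqueue [1,2,4]
  #12 pop 0: in=⊤ → ⊤ (no change)
  #13 pop 1: in=⊤ → ⊤ (no change)
  #14 pop 2: in=⊤ → ⊤ (no change)
  #15 pop 4: in=⊤ → ⊤ (no change)

Fixpoint:
  val[0] = ⊤
  val[1] = ⊤
  val[2] = ⊤
  val[3] = ⊤
  val[4] = ⊤
  val[5] = ⊤

yes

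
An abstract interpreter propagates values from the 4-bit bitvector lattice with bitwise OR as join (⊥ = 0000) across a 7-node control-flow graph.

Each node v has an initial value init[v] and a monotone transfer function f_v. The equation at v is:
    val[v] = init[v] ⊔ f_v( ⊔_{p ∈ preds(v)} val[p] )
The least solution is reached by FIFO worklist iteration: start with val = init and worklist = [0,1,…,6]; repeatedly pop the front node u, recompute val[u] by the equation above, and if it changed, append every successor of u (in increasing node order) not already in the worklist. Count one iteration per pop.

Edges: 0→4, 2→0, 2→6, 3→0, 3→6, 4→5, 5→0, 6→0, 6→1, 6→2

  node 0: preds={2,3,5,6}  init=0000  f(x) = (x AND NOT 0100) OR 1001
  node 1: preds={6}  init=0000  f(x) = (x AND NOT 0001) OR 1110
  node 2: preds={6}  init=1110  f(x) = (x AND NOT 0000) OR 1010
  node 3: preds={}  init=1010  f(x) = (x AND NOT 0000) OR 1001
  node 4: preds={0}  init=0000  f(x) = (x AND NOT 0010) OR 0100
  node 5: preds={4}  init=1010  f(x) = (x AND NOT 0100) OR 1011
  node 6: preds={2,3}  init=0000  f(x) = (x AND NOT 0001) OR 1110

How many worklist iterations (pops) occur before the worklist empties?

Worklist (10 pops):
  #1 pop 0: in=1110 → 1011 (was 0000); enqueue []
  #2 pop 1: in=0000 → 1110 (was 0000); enqueue []
  #3 pop 2: in=0000 → 1110 (no change)
  #4 pop 3: in=0000 → 1011 (was 1010); enqueue [0]
  #5 pop 4: in=1011 → 1101 (was 0000); enqueue []
  #6 pop 5: in=1101 → 1011 (was 1010); enqueue []
  #7 pop 6: in=1111 → 1110 (was 0000); enqueue [1,2]
  #8 pop 0: in=1111 → 1011 (no change)
  #9 pop 1: in=1110 → 1110 (no change)
  #10 pop 2: in=1110 → 1110 (no change)

Fixpoint:
  val[0] = 1011
  val[1] = 1110
  val[2] = 1110
  val[3] = 1011
  val[4] = 1101
  val[5] = 1011
  val[6] = 1110

10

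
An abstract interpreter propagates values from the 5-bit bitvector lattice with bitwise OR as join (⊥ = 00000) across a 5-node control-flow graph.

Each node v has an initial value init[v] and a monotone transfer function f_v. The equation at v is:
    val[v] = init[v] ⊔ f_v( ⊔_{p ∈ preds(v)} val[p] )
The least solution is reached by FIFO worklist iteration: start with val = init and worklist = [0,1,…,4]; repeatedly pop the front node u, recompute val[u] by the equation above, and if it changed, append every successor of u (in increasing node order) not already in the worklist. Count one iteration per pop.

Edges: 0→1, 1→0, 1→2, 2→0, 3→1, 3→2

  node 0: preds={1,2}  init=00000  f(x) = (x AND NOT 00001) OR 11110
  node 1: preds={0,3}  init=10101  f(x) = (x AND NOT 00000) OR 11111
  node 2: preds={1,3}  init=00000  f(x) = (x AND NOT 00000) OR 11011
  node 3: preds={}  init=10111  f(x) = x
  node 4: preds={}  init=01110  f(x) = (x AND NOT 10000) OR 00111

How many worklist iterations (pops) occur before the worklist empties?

6

Iteration log — 6 steps:
  step 1. node 0  ⊔preds=10101  new=11110  old=00000  +wl: 
  step 2. node 1  ⊔preds=11111  new=11111  old=10101  +wl: 0
  step 3. node 2  ⊔preds=11111  new=11111  old=00000  +wl: 
  step 4. node 3  ⊔preds=00000  new=10111  stable
  step 5. node 4  ⊔preds=00000  new=01111  old=01110  +wl: 
  step 6. node 0  ⊔preds=11111  new=11110  stable

Least fixpoint reached:
  node 0: 11110
  node 1: 11111
  node 2: 11111
  node 3: 10111
  node 4: 01111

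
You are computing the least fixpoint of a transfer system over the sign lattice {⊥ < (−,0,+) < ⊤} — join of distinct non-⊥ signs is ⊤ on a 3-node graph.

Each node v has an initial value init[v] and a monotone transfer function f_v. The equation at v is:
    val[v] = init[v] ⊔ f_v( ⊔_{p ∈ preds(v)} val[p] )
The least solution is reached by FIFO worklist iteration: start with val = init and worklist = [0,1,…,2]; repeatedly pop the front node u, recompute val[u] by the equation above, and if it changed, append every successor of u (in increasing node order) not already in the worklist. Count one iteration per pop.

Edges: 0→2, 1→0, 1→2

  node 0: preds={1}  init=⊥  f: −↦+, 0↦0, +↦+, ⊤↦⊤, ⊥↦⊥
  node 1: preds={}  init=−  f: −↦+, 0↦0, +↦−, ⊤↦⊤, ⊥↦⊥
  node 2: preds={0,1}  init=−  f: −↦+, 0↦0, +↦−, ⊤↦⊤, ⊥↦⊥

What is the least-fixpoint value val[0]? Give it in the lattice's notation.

+

Worklist (3 pops):
  #1 pop 0: in=− → + (was ⊥); enqueue []
  #2 pop 1: in=⊥ → − (no change)
  #3 pop 2: in=⊤ → ⊤ (was −); enqueue []

Fixpoint:
  val[0] = +
  val[1] = −
  val[2] = ⊤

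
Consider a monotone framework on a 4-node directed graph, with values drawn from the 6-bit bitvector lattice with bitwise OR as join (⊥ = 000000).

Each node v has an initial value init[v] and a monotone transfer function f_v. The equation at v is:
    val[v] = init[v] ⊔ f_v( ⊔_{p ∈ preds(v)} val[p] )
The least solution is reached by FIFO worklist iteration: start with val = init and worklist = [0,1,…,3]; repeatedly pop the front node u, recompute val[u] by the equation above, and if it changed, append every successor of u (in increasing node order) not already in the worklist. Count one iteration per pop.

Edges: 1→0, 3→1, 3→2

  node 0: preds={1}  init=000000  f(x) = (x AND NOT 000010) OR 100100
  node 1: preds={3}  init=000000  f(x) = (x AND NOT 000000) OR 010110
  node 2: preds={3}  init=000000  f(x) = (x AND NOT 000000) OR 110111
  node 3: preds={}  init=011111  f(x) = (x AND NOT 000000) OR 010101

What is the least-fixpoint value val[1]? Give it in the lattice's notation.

011111

Trace (5 dequeues):
  [1] u=0 | in 000000 | out 100100 | prev 000000 | push {}
  [2] u=1 | in 011111 | out 011111 | prev 000000 | push {0}
  [3] u=2 | in 011111 | out 111111 | prev 000000 | push {}
  [4] u=3 | in 000000 | out 011111 | ==
  [5] u=0 | in 011111 | out 111101 | prev 100100 | push {}

Converged values:
  [0] 111101
  [1] 011111
  [2] 111111
  [3] 011111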